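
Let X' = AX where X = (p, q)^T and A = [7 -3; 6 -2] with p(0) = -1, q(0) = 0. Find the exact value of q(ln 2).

-28

A = [[7,-3],[6,-2]]; eigenvalues λ = 1, 4.
Eigenvectors: (1,2) for λ=1, (-1,-1) for λ=4.
From the initial condition, c_1 = 1, c_2 = 2.
q(ln 2) = (1)(2^1)(2) + (2)(2^4)(-1) = -28.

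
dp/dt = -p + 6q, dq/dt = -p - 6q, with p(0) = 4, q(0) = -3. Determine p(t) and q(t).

p(t) = -6e^(-3t) + 10e^(-4t), q(t) = 2e^(-3t) - 5e^(-4t)

Coefficient matrix A = [[-1, 6], [-1, -6]].
Characteristic polynomial det(A - λI) = λ^2 + 7λ + 12 = 0.
Eigenvalues λ = -4, -3.
For λ=-4: (A-λI) row 1 is [3, 6], so an eigenvector is (2, -1).
For λ=-3: (A-λI) row 1 is [2, 6], so an eigenvector is (3, -1).
General solution: C_1e^(-4t)(2,-1) + C_2e^(-3t)(3,-1).
Applying p(0)=4, q(0)=-3 gives C_1=5, C_2=-2.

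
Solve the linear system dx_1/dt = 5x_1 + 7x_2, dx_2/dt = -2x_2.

x_1(t) = -c_1e^(5t) + c_2e^(-2t), x_2(t) = -c_2e^(-2t)

Coefficient matrix A = [[5, 7], [0, -2]].
Characteristic polynomial det(A - λI) = λ^2 - 3λ - 10 = 0.
Eigenvalues λ = 5, -2.
For λ=5: (A-λI) row 1 is [0, 7], so an eigenvector is (-1, 0).
For λ=-2: (A-λI) row 1 is [7, 7], so an eigenvector is (1, -1).
General solution: c_1e^(5t)(-1,0) + c_2e^(-2t)(1,-1).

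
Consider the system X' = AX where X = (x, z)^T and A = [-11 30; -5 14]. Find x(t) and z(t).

Coefficient matrix A = [[-11, 30], [-5, 14]].
Characteristic polynomial det(A - λI) = λ^2 - 3λ - 4 = 0.
Eigenvalues λ = -1, 4.
For λ=-1: (A-λI) row 1 is [-10, 30], so an eigenvector is (3, 1).
For λ=4: (A-λI) row 1 is [-15, 30], so an eigenvector is (-2, -1).
General solution: C_1e^(-t)(3,1) + C_2e^(4t)(-2,-1).

x(t) = 3C_1e^(-t) - 2C_2e^(4t), z(t) = C_1e^(-t) - C_2e^(4t)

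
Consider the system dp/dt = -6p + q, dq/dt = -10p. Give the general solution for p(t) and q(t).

p(t) = K_1e^(-3t)cos(t) + K_2e^(-3t)sin(t), q(t) = -K_1e^(-3t)sin(t) + 3K_1e^(-3t)cos(t) + 3K_2e^(-3t)sin(t) + K_2e^(-3t)cos(t)

Coefficient matrix A = [[-6, 1], [-10, 0]].
Characteristic polynomial det(A - λI) = λ^2 + 6λ + 10 = 0.
Eigenvalues λ = -3 ± i (complex conjugate pair).
For λ=-3+i: an eigenvector is (1,3) - i(0,-1) = (1, 3 + i).
A real fundamental pair from Re and Im of e^((-3+i)t)v: X_1 = e^(-3t)(cos(t)·(1,3) + sin(t)·(0,-1)), X_2 = e^(-3t)(sin(t)·(1,3) - cos(t)·(0,-1)).
General solution: K_1X_1 + K_2X_2.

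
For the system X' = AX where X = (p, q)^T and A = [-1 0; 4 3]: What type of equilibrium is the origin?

A = [[-1,0],[4,3]]; det(A-λI) = λ^2 - 2λ - 3.
λ = 3, -1: opposite signs.

saddle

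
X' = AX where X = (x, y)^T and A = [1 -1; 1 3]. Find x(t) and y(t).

Coefficient matrix A = [[1, -1], [1, 3]].
Characteristic polynomial det(A - λI) = λ^2 - 4λ + 4 = 0.
Single eigenvalue λ = 2 with algebraic multiplicity 2.
Eigenvector v = (-1,1); generalized eigenvector w with (A-λI)w=v is (3,-2).
General solution: e^(2t)[c_1·v + c_2·(t·v + w)].

x(t) = -c_1e^(2t) - c_2te^(2t) + 3c_2e^(2t), y(t) = c_1e^(2t) + c_2te^(2t) - 2c_2e^(2t)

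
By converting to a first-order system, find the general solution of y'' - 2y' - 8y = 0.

Let x_1 = y, x_2 = y'. Then x_1' = x_2 and x_2' = 8x_1 + 2x_2.
A = [[0,1],[8,2]]; det(A-λI) = λ^2 - 2λ - 8.
Eigenvalues λ = 4, -2 with eigenvectors (1,4), (1,-2).

y(t) = c_1e^(4t) + c_2e^(-2t)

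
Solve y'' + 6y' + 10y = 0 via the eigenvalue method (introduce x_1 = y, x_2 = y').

y(t) = c_1e^(-3t)cos(t) + c_2e^(-3t)sin(t)

Let x_1 = y, x_2 = y'. Then x_1' = x_2 and x_2' = -10x_1 - 6x_2.
A = [[0,1],[-10,-6]]; det(A-λI) = λ^2 + 6λ + 10.
Eigenvalues λ = -3 ± i.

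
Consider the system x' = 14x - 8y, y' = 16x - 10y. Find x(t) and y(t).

x(t) = c_1e^(-2t) - c_2e^(6t), y(t) = 2c_1e^(-2t) - c_2e^(6t)

Coefficient matrix A = [[14, -8], [16, -10]].
Characteristic polynomial det(A - λI) = λ^2 - 4λ - 12 = 0.
Eigenvalues λ = -2, 6.
For λ=-2: (A-λI) row 1 is [16, -8], so an eigenvector is (1, 2).
For λ=6: (A-λI) row 1 is [8, -8], so an eigenvector is (-1, -1).
General solution: c_1e^(-2t)(1,2) + c_2e^(6t)(-1,-1).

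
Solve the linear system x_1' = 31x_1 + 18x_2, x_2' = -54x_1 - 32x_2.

x_1(t) = 2K_1e^(4t) + K_2e^(-5t), x_2(t) = -3K_1e^(4t) - 2K_2e^(-5t)

Coefficient matrix A = [[31, 18], [-54, -32]].
Characteristic polynomial det(A - λI) = λ^2 + λ - 20 = 0.
Eigenvalues λ = 4, -5.
For λ=4: (A-λI) row 1 is [27, 18], so an eigenvector is (2, -3).
For λ=-5: (A-λI) row 1 is [36, 18], so an eigenvector is (1, -2).
General solution: K_1e^(4t)(2,-3) + K_2e^(-5t)(1,-2).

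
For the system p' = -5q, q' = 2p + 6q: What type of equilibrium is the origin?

A = [[0,-5],[2,6]]; det(A-λI) = λ^2 - 6λ + 10.
λ = 3 ± i: positive real part.

unstable spiral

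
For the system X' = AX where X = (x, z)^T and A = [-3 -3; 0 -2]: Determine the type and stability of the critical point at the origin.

stable node

A = [[-3,-3],[0,-2]]; det(A-λI) = λ^2 + 5λ + 6.
λ = -2, -3: both negative.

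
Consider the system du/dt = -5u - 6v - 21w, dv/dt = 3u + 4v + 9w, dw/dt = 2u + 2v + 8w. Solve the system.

Coefficient matrix A = [[-5, -6, -21], [3, 4, 9], [2, 2, 8]].
det(A - λI) = 0 gives eigenvalues λ = 2, 1, 4.
For λ=2: eigenvector (3,0,-1).
For λ=1: eigenvector (1,-1,0).
For λ=4: eigenvector (-3,1,1).
General solution: C_1e^(2t)(3,0,-1) + C_2e^(t)(1,-1,0) + C_3e^(4t)(-3,1,1).

u(t) = 3C_1e^(2t) + C_2e^(t) - 3C_3e^(4t), v(t) = -C_2e^(t) + C_3e^(4t), w(t) = -C_1e^(2t) + C_3e^(4t)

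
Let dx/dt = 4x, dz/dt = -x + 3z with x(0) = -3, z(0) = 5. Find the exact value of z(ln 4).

896

A = [[4,0],[-1,3]]; eigenvalues λ = 3, 4.
Eigenvectors: (0,1) for λ=3, (-1,1) for λ=4.
From the initial condition, c_1 = 2, c_2 = 3.
z(ln 4) = (2)(4^3)(1) + (3)(4^4)(1) = 896.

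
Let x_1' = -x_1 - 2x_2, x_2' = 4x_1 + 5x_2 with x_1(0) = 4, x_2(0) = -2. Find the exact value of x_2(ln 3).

A = [[-1,-2],[4,5]]; eigenvalues λ = 3, 1.
Eigenvectors: (1,-2) for λ=3, (-1,1) for λ=1.
From the initial condition, c_1 = -2, c_2 = -6.
x_2(ln 3) = (-2)(3^3)(-2) + (-6)(3^1)(1) = 90.

90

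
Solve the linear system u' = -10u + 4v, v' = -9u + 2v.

Coefficient matrix A = [[-10, 4], [-9, 2]].
Characteristic polynomial det(A - λI) = λ^2 + 8λ + 16 = 0.
Single eigenvalue λ = -4 with algebraic multiplicity 2.
Eigenvector v = (2,3); generalized eigenvector w with (A-λI)w=v is (1,2).
General solution: e^(-4t)[C_1·v + C_2·(t·v + w)].

u(t) = 2C_1e^(-4t) + 2C_2te^(-4t) + C_2e^(-4t), v(t) = 3C_1e^(-4t) + 3C_2te^(-4t) + 2C_2e^(-4t)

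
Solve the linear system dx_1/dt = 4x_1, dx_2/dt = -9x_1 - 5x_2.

x_1(t) = c_1e^(4t), x_2(t) = -c_1e^(4t) + c_2e^(-5t)

Coefficient matrix A = [[4, 0], [-9, -5]].
Characteristic polynomial det(A - λI) = λ^2 + λ - 20 = 0.
Eigenvalues λ = 4, -5.
For λ=4: (A-λI) row 2 is [-9, -9], so an eigenvector is (1, -1).
For λ=-5: (A-λI) row 1 is [9, 0], so an eigenvector is (0, 1).
General solution: c_1e^(4t)(1,-1) + c_2e^(-5t)(0,1).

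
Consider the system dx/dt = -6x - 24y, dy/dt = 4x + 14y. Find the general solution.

Coefficient matrix A = [[-6, -24], [4, 14]].
Characteristic polynomial det(A - λI) = λ^2 - 8λ + 12 = 0.
Eigenvalues λ = 6, 2.
For λ=6: (A-λI) row 1 is [-12, -24], so an eigenvector is (-2, 1).
For λ=2: (A-λI) row 1 is [-8, -24], so an eigenvector is (3, -1).
General solution: K_1e^(6t)(-2,1) + K_2e^(2t)(3,-1).

x(t) = -2K_1e^(6t) + 3K_2e^(2t), y(t) = K_1e^(6t) - K_2e^(2t)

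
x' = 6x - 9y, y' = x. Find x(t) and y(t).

Coefficient matrix A = [[6, -9], [1, 0]].
Characteristic polynomial det(A - λI) = λ^2 - 6λ + 9 = 0.
Single eigenvalue λ = 3 with algebraic multiplicity 2.
Eigenvector v = (-3,-1); generalized eigenvector w with (A-λI)w=v is (2,1).
General solution: e^(3t)[C_1·v + C_2·(t·v + w)].

x(t) = -3C_1e^(3t) - 3C_2te^(3t) + 2C_2e^(3t), y(t) = -C_1e^(3t) - C_2te^(3t) + C_2e^(3t)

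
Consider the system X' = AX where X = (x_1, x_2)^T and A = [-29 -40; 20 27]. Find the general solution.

Coefficient matrix A = [[-29, -40], [20, 27]].
Characteristic polynomial det(A - λI) = λ^2 + 2λ + 17 = 0.
Eigenvalues λ = -1 ± 4i (complex conjugate pair).
For λ=-1+4i: an eigenvector is (1,-1) - i(3,-2) = (1 - 3i, -1 + 2i).
A real fundamental pair from Re and Im of e^((-1+4i)t)v: X_1 = e^(-t)(cos(4t)·(1,-1) + sin(4t)·(3,-2)), X_2 = e^(-t)(sin(4t)·(1,-1) - cos(4t)·(3,-2)).
General solution: K_1X_1 + K_2X_2.

x_1(t) = 3K_1e^(-t)sin(4t) + K_1e^(-t)cos(4t) + K_2e^(-t)sin(4t) - 3K_2e^(-t)cos(4t), x_2(t) = -2K_1e^(-t)sin(4t) - K_1e^(-t)cos(4t) - K_2e^(-t)sin(4t) + 2K_2e^(-t)cos(4t)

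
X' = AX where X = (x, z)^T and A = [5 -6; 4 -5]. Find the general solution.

x(t) = K_1e^(-t) - 3K_2e^(t), z(t) = K_1e^(-t) - 2K_2e^(t)

Coefficient matrix A = [[5, -6], [4, -5]].
Characteristic polynomial det(A - λI) = λ^2 - 1 = 0.
Eigenvalues λ = -1, 1.
For λ=-1: (A-λI) row 1 is [6, -6], so an eigenvector is (1, 1).
For λ=1: (A-λI) row 1 is [4, -6], so an eigenvector is (-3, -2).
General solution: K_1e^(-t)(1,1) + K_2e^(t)(-3,-2).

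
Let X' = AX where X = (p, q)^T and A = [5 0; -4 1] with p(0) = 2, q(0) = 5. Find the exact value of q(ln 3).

A = [[5,0],[-4,1]]; eigenvalues λ = 1, 5.
Eigenvectors: (0,-1) for λ=1, (-1,1) for λ=5.
From the initial condition, c_1 = -7, c_2 = -2.
q(ln 3) = (-7)(3^1)(-1) + (-2)(3^5)(1) = -465.

-465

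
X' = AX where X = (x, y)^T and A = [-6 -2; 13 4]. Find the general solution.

x(t) = C_1e^(-t)sin(t) + C_1e^(-t)cos(t) + C_2e^(-t)sin(t) - C_2e^(-t)cos(t), y(t) = -2C_1e^(-t)sin(t) - 3C_1e^(-t)cos(t) - 3C_2e^(-t)sin(t) + 2C_2e^(-t)cos(t)

Coefficient matrix A = [[-6, -2], [13, 4]].
Characteristic polynomial det(A - λI) = λ^2 + 2λ + 2 = 0.
Eigenvalues λ = -1 ± i (complex conjugate pair).
For λ=-1+i: an eigenvector is (1,-3) - i(1,-2) = (1 - i, -3 + 2i).
A real fundamental pair from Re and Im of e^((-1+i)t)v: X_1 = e^(-t)(cos(t)·(1,-3) + sin(t)·(1,-2)), X_2 = e^(-t)(sin(t)·(1,-3) - cos(t)·(1,-2)).
General solution: C_1X_1 + C_2X_2.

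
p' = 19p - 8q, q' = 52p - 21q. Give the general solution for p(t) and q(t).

Coefficient matrix A = [[19, -8], [52, -21]].
Characteristic polynomial det(A - λI) = λ^2 + 2λ + 17 = 0.
Eigenvalues λ = -1 ± 4i (complex conjugate pair).
For λ=-1+4i: an eigenvector is (1,3) - i(-1,-2) = (1 + i, 3 + 2i).
A real fundamental pair from Re and Im of e^((-1+4i)t)v: X_1 = e^(-t)(cos(4t)·(1,3) + sin(4t)·(-1,-2)), X_2 = e^(-t)(sin(4t)·(1,3) - cos(4t)·(-1,-2)).
General solution: c_1X_1 + c_2X_2.

p(t) = -c_1e^(-t)sin(4t) + c_1e^(-t)cos(4t) + c_2e^(-t)sin(4t) + c_2e^(-t)cos(4t), q(t) = -2c_1e^(-t)sin(4t) + 3c_1e^(-t)cos(4t) + 3c_2e^(-t)sin(4t) + 2c_2e^(-t)cos(4t)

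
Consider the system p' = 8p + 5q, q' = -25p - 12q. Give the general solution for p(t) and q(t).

Coefficient matrix A = [[8, 5], [-25, -12]].
Characteristic polynomial det(A - λI) = λ^2 + 4λ + 29 = 0.
Eigenvalues λ = -2 ± 5i (complex conjugate pair).
For λ=-2+5i: an eigenvector is (1,-2) - i(0,-1) = (1, -2 + i).
A real fundamental pair from Re and Im of e^((-2+5i)t)v: X_1 = e^(-2t)(cos(5t)·(1,-2) + sin(5t)·(0,-1)), X_2 = e^(-2t)(sin(5t)·(1,-2) - cos(5t)·(0,-1)).
General solution: c_1X_1 + c_2X_2.

p(t) = c_1e^(-2t)cos(5t) + c_2e^(-2t)sin(5t), q(t) = -c_1e^(-2t)sin(5t) - 2c_1e^(-2t)cos(5t) - 2c_2e^(-2t)sin(5t) + c_2e^(-2t)cos(5t)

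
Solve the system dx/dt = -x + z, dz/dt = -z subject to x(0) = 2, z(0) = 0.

Coefficient matrix A = [[-1, 1], [0, -1]].
Characteristic polynomial det(A - λI) = λ^2 + 2λ + 1 = 0.
Single eigenvalue λ = -1 with algebraic multiplicity 2.
Eigenvector v = (-1,0); generalized eigenvector w with (A-λI)w=v is (3,-1).
General solution: e^(-t)[C_1·v + C_2·(t·v + w)].
Applying x(0)=2, z(0)=0 gives C_1=-2, C_2=0.

x(t) = 2e^(-t), z(t) = 0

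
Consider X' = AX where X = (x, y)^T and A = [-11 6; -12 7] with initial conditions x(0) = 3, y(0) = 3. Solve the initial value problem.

x(t) = 3e^(-5t), y(t) = 3e^(-5t)

Coefficient matrix A = [[-11, 6], [-12, 7]].
Characteristic polynomial det(A - λI) = λ^2 + 4λ - 5 = 0.
Eigenvalues λ = -5, 1.
For λ=-5: (A-λI) row 1 is [-6, 6], so an eigenvector is (-1, -1).
For λ=1: (A-λI) row 1 is [-12, 6], so an eigenvector is (1, 2).
General solution: K_1e^(-5t)(-1,-1) + K_2e^(t)(1,2).
Applying x(0)=3, y(0)=3 gives K_1=-3, K_2=0.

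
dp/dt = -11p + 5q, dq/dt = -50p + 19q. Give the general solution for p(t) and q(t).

p(t) = C_1e^(4t)sin(5t) - C_2e^(4t)cos(5t), q(t) = 3C_1e^(4t)sin(5t) + C_1e^(4t)cos(5t) + C_2e^(4t)sin(5t) - 3C_2e^(4t)cos(5t)

Coefficient matrix A = [[-11, 5], [-50, 19]].
Characteristic polynomial det(A - λI) = λ^2 - 8λ + 41 = 0.
Eigenvalues λ = 4 ± 5i (complex conjugate pair).
For λ=4+5i: an eigenvector is (0,1) - i(1,3) = (0 - i, 1 - 3i).
A real fundamental pair from Re and Im of e^((4+5i)t)v: X_1 = e^(4t)(cos(5t)·(0,1) + sin(5t)·(1,3)), X_2 = e^(4t)(sin(5t)·(0,1) - cos(5t)·(1,3)).
General solution: C_1X_1 + C_2X_2.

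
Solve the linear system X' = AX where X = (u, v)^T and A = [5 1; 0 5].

Coefficient matrix A = [[5, 1], [0, 5]].
Characteristic polynomial det(A - λI) = λ^2 - 10λ + 25 = 0.
Single eigenvalue λ = 5 with algebraic multiplicity 2.
Eigenvector v = (-1,0); generalized eigenvector w with (A-λI)w=v is (-2,-1).
General solution: e^(5t)[C_1·v + C_2·(t·v + w)].

u(t) = -C_1e^(5t) - C_2te^(5t) - 2C_2e^(5t), v(t) = -C_2e^(5t)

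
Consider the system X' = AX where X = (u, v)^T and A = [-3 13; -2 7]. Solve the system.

u(t) = -3C_1e^(2t)sin(t) - 2C_1e^(2t)cos(t) - 2C_2e^(2t)sin(t) + 3C_2e^(2t)cos(t), v(t) = -C_1e^(2t)sin(t) - C_1e^(2t)cos(t) - C_2e^(2t)sin(t) + C_2e^(2t)cos(t)

Coefficient matrix A = [[-3, 13], [-2, 7]].
Characteristic polynomial det(A - λI) = λ^2 - 4λ + 5 = 0.
Eigenvalues λ = 2 ± i (complex conjugate pair).
For λ=2+i: an eigenvector is (-2,-1) - i(-3,-1) = (-2 + 3i, -1 + i).
A real fundamental pair from Re and Im of e^((2+i)t)v: X_1 = e^(2t)(cos(t)·(-2,-1) + sin(t)·(-3,-1)), X_2 = e^(2t)(sin(t)·(-2,-1) - cos(t)·(-3,-1)).
General solution: C_1X_1 + C_2X_2.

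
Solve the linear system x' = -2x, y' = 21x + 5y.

x(t) = C_1e^(-2t), y(t) = -3C_1e^(-2t) - C_2e^(5t)

Coefficient matrix A = [[-2, 0], [21, 5]].
Characteristic polynomial det(A - λI) = λ^2 - 3λ - 10 = 0.
Eigenvalues λ = -2, 5.
For λ=-2: (A-λI) row 2 is [21, 7], so an eigenvector is (1, -3).
For λ=5: (A-λI) row 1 is [-7, 0], so an eigenvector is (0, -1).
General solution: C_1e^(-2t)(1,-3) + C_2e^(5t)(0,-1).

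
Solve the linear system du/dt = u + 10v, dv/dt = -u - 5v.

Coefficient matrix A = [[1, 10], [-1, -5]].
Characteristic polynomial det(A - λI) = λ^2 + 4λ + 5 = 0.
Eigenvalues λ = -2 ± i (complex conjugate pair).
For λ=-2+i: an eigenvector is (-1,0) - i(-3,1) = (-1 + 3i, 0 - i).
A real fundamental pair from Re and Im of e^((-2+i)t)v: X_1 = e^(-2t)(cos(t)·(-1,0) + sin(t)·(-3,1)), X_2 = e^(-2t)(sin(t)·(-1,0) - cos(t)·(-3,1)).
General solution: K_1X_1 + K_2X_2.

u(t) = -3K_1e^(-2t)sin(t) - K_1e^(-2t)cos(t) - K_2e^(-2t)sin(t) + 3K_2e^(-2t)cos(t), v(t) = K_1e^(-2t)sin(t) - K_2e^(-2t)cos(t)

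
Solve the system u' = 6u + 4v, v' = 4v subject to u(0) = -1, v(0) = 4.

Coefficient matrix A = [[6, 4], [0, 4]].
Characteristic polynomial det(A - λI) = λ^2 - 10λ + 24 = 0.
Eigenvalues λ = 6, 4.
For λ=6: (A-λI) row 1 is [0, 4], so an eigenvector is (-1, 0).
For λ=4: (A-λI) row 1 is [2, 4], so an eigenvector is (-2, 1).
General solution: K_1e^(6t)(-1,0) + K_2e^(4t)(-2,1).
Applying u(0)=-1, v(0)=4 gives K_1=-7, K_2=4.

u(t) = 7e^(6t) - 8e^(4t), v(t) = 4e^(4t)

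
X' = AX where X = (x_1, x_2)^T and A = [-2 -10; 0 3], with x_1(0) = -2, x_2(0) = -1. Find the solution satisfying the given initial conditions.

Coefficient matrix A = [[-2, -10], [0, 3]].
Characteristic polynomial det(A - λI) = λ^2 - λ - 6 = 0.
Eigenvalues λ = -2, 3.
For λ=-2: (A-λI) row 1 is [0, -10], so an eigenvector is (1, 0).
For λ=3: (A-λI) row 1 is [-5, -10], so an eigenvector is (2, -1).
General solution: C_1e^(-2t)(1,0) + C_2e^(3t)(2,-1).
Applying x_1(0)=-2, x_2(0)=-1 gives C_1=-4, C_2=1.

x_1(t) = 2e^(3t) - 4e^(-2t), x_2(t) = -e^(3t)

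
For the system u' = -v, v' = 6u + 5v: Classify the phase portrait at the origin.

A = [[0,-1],[6,5]]; det(A-λI) = λ^2 - 5λ + 6.
λ = 2, 3: both positive.

unstable node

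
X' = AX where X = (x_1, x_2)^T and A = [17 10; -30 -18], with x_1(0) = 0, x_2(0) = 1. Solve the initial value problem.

x_1(t) = 2e^(2t) - 2e^(-3t), x_2(t) = -3e^(2t) + 4e^(-3t)

Coefficient matrix A = [[17, 10], [-30, -18]].
Characteristic polynomial det(A - λI) = λ^2 + λ - 6 = 0.
Eigenvalues λ = -3, 2.
For λ=-3: (A-λI) row 1 is [20, 10], so an eigenvector is (1, -2).
For λ=2: (A-λI) row 1 is [15, 10], so an eigenvector is (2, -3).
General solution: K_1e^(-3t)(1,-2) + K_2e^(2t)(2,-3).
Applying x_1(0)=0, x_2(0)=1 gives K_1=-2, K_2=1.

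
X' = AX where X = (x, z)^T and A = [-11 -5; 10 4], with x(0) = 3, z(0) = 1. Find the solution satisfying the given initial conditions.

x(t) = -4e^(-t) + 7e^(-6t), z(t) = 8e^(-t) - 7e^(-6t)

Coefficient matrix A = [[-11, -5], [10, 4]].
Characteristic polynomial det(A - λI) = λ^2 + 7λ + 6 = 0.
Eigenvalues λ = -6, -1.
For λ=-6: (A-λI) row 1 is [-5, -5], so an eigenvector is (-1, 1).
For λ=-1: (A-λI) row 1 is [-10, -5], so an eigenvector is (1, -2).
General solution: K_1e^(-6t)(-1,1) + K_2e^(-t)(1,-2).
Applying x(0)=3, z(0)=1 gives K_1=-7, K_2=-4.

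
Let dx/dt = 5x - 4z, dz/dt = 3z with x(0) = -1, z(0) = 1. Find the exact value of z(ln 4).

A = [[5,-4],[0,3]]; eigenvalues λ = 5, 3.
Eigenvectors: (1,0) for λ=5, (-2,-1) for λ=3.
From the initial condition, c_1 = -3, c_2 = -1.
z(ln 4) = (-3)(4^5)(0) + (-1)(4^3)(-1) = 64.

64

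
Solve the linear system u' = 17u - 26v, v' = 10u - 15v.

Coefficient matrix A = [[17, -26], [10, -15]].
Characteristic polynomial det(A - λI) = λ^2 - 2λ + 5 = 0.
Eigenvalues λ = 1 ± 2i (complex conjugate pair).
For λ=1+2i: an eigenvector is (3,2) - i(-2,-1) = (3 + 2i, 2 + i).
A real fundamental pair from Re and Im of e^((1+2i)t)v: X_1 = e^(t)(cos(2t)·(3,2) + sin(2t)·(-2,-1)), X_2 = e^(t)(sin(2t)·(3,2) - cos(2t)·(-2,-1)).
General solution: C_1X_1 + C_2X_2.

u(t) = -2C_1e^(t)sin(2t) + 3C_1e^(t)cos(2t) + 3C_2e^(t)sin(2t) + 2C_2e^(t)cos(2t), v(t) = -C_1e^(t)sin(2t) + 2C_1e^(t)cos(2t) + 2C_2e^(t)sin(2t) + C_2e^(t)cos(2t)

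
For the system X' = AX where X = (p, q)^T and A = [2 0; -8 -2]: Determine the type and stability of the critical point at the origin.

A = [[2,0],[-8,-2]]; det(A-λI) = λ^2 - 4.
λ = 2, -2: opposite signs.

saddle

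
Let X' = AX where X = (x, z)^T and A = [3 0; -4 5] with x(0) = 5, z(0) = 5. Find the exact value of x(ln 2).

A = [[3,0],[-4,5]]; eigenvalues λ = 3, 5.
Eigenvectors: (-1,-2) for λ=3, (0,1) for λ=5.
From the initial condition, c_1 = -5, c_2 = -5.
x(ln 2) = (-5)(2^3)(-1) + (-5)(2^5)(0) = 40.

40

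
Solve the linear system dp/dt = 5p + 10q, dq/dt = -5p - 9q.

Coefficient matrix A = [[5, 10], [-5, -9]].
Characteristic polynomial det(A - λI) = λ^2 + 4λ + 5 = 0.
Eigenvalues λ = -2 ± i (complex conjugate pair).
For λ=-2+i: an eigenvector is (-3,2) - i(-1,1) = (-3 + i, 2 - i).
A real fundamental pair from Re and Im of e^((-2+i)t)v: X_1 = e^(-2t)(cos(t)·(-3,2) + sin(t)·(-1,1)), X_2 = e^(-2t)(sin(t)·(-3,2) - cos(t)·(-1,1)).
General solution: C_1X_1 + C_2X_2.

p(t) = -C_1e^(-2t)sin(t) - 3C_1e^(-2t)cos(t) - 3C_2e^(-2t)sin(t) + C_2e^(-2t)cos(t), q(t) = C_1e^(-2t)sin(t) + 2C_1e^(-2t)cos(t) + 2C_2e^(-2t)sin(t) - C_2e^(-2t)cos(t)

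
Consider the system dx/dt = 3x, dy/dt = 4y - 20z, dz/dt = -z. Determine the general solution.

x(t) = c_2e^(3t), y(t) = c_1e^(4t) + 4c_3e^(-t), z(t) = c_3e^(-t)

Coefficient matrix A = [[3, 0, 0], [0, 4, -20], [0, 0, -1]].
det(A - λI) = 0 gives eigenvalues λ = 4, 3, -1.
For λ=4: eigenvector (0,1,0).
For λ=3: eigenvector (1,0,0).
For λ=-1: eigenvector (0,4,1).
General solution: c_1e^(4t)(0,1,0) + c_2e^(3t)(1,0,0) + c_3e^(-t)(0,4,1).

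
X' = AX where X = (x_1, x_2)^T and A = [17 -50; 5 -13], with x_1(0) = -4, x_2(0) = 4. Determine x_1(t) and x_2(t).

Coefficient matrix A = [[17, -50], [5, -13]].
Characteristic polynomial det(A - λI) = λ^2 - 4λ + 29 = 0.
Eigenvalues λ = 2 ± 5i (complex conjugate pair).
For λ=2+5i: an eigenvector is (3,1) - i(-1,0) = (3 + i, 1).
A real fundamental pair from Re and Im of e^((2+5i)t)v: X_1 = e^(2t)(cos(5t)·(3,1) + sin(5t)·(-1,0)), X_2 = e^(2t)(sin(5t)·(3,1) - cos(5t)·(-1,0)).
General solution: c_1X_1 + c_2X_2.
Applying x_1(0)=-4, x_2(0)=4 gives c_1=4, c_2=-16.

x_1(t) = -52e^(2t)sin(5t) - 4e^(2t)cos(5t), x_2(t) = -16e^(2t)sin(5t) + 4e^(2t)cos(5t)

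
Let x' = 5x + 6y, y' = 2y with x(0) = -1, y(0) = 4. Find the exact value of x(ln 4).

7040

A = [[5,6],[0,2]]; eigenvalues λ = 2, 5.
Eigenvectors: (-2,1) for λ=2, (-1,0) for λ=5.
From the initial condition, c_1 = 4, c_2 = -7.
x(ln 4) = (4)(4^2)(-2) + (-7)(4^5)(-1) = 7040.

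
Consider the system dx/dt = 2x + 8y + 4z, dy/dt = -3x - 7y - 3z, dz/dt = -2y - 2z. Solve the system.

x(t) = -2C_1e^(-4t) + C_2e^(-2t), y(t) = C_1e^(-4t) - C_3e^(-t), z(t) = C_1e^(-4t) - C_2e^(-2t) + 2C_3e^(-t)

Coefficient matrix A = [[2, 8, 4], [-3, -7, -3], [0, -2, -2]].
det(A - λI) = 0 gives eigenvalues λ = -4, -2, -1.
For λ=-4: eigenvector (-2,1,1).
For λ=-2: eigenvector (1,0,-1).
For λ=-1: eigenvector (0,-1,2).
General solution: C_1e^(-4t)(-2,1,1) + C_2e^(-2t)(1,0,-1) + C_3e^(-t)(0,-1,2).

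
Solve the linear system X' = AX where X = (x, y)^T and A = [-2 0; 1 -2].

Coefficient matrix A = [[-2, 0], [1, -2]].
Characteristic polynomial det(A - λI) = λ^2 + 4λ + 4 = 0.
Single eigenvalue λ = -2 with algebraic multiplicity 2.
Eigenvector v = (0,1); generalized eigenvector w with (A-λI)w=v is (1,2).
General solution: e^(-2t)[C_1·v + C_2·(t·v + w)].

x(t) = C_2e^(-2t), y(t) = C_1e^(-2t) + C_2te^(-2t) + 2C_2e^(-2t)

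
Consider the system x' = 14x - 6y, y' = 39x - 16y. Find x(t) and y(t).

Coefficient matrix A = [[14, -6], [39, -16]].
Characteristic polynomial det(A - λI) = λ^2 + 2λ + 10 = 0.
Eigenvalues λ = -1 ± 3i (complex conjugate pair).
For λ=-1+3i: an eigenvector is (-1,-3) - i(1,2) = (-1 - i, -3 - 2i).
A real fundamental pair from Re and Im of e^((-1+3i)t)v: X_1 = e^(-t)(cos(3t)·(-1,-3) + sin(3t)·(1,2)), X_2 = e^(-t)(sin(3t)·(-1,-3) - cos(3t)·(1,2)).
General solution: C_1X_1 + C_2X_2.

x(t) = C_1e^(-t)sin(3t) - C_1e^(-t)cos(3t) - C_2e^(-t)sin(3t) - C_2e^(-t)cos(3t), y(t) = 2C_1e^(-t)sin(3t) - 3C_1e^(-t)cos(3t) - 3C_2e^(-t)sin(3t) - 2C_2e^(-t)cos(3t)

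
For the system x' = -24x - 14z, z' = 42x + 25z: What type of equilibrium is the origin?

A = [[-24,-14],[42,25]]; det(A-λI) = λ^2 - λ - 12.
λ = 4, -3: opposite signs.

saddle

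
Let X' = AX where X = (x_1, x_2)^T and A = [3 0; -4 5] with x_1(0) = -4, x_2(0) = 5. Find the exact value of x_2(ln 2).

352

A = [[3,0],[-4,5]]; eigenvalues λ = 3, 5.
Eigenvectors: (1,2) for λ=3, (0,1) for λ=5.
From the initial condition, c_1 = -4, c_2 = 13.
x_2(ln 2) = (-4)(2^3)(2) + (13)(2^5)(1) = 352.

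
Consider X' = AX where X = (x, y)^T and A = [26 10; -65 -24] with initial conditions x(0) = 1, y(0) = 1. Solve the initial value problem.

Coefficient matrix A = [[26, 10], [-65, -24]].
Characteristic polynomial det(A - λI) = λ^2 - 2λ + 26 = 0.
Eigenvalues λ = 1 ± 5i (complex conjugate pair).
For λ=1+5i: an eigenvector is (-1,3) - i(1,-2) = (-1 - i, 3 + 2i).
A real fundamental pair from Re and Im of e^((1+5i)t)v: X_1 = e^(t)(cos(5t)·(-1,3) + sin(5t)·(1,-2)), X_2 = e^(t)(sin(5t)·(-1,3) - cos(5t)·(1,-2)).
General solution: C_1X_1 + C_2X_2.
Applying x(0)=1, y(0)=1 gives C_1=3, C_2=-4.

x(t) = 7e^(t)sin(5t) + e^(t)cos(5t), y(t) = -18e^(t)sin(5t) + e^(t)cos(5t)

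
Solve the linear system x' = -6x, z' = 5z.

Coefficient matrix A = [[-6, 0], [0, 5]].
Characteristic polynomial det(A - λI) = λ^2 + λ - 30 = 0.
Eigenvalues λ = 5, -6.
For λ=5: (A-λI) row 1 is [-11, 0], so an eigenvector is (0, 1).
For λ=-6: (A-λI) row 2 is [0, 11], so an eigenvector is (-1, 0).
General solution: c_1e^(5t)(0,1) + c_2e^(-6t)(-1,0).

x(t) = -c_2e^(-6t), z(t) = c_1e^(5t)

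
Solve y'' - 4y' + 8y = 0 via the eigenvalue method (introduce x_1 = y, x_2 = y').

Let x_1 = y, x_2 = y'. Then x_1' = x_2 and x_2' = -8x_1 + 4x_2.
A = [[0,1],[-8,4]]; det(A-λI) = λ^2 - 4λ + 8.
Eigenvalues λ = 2 ± 2i.

y(t) = c_1e^(2t)cos(2t) + c_2e^(2t)sin(2t)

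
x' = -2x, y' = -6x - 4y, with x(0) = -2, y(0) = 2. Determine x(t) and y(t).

x(t) = -2e^(-2t), y(t) = 6e^(-2t) - 4e^(-4t)

Coefficient matrix A = [[-2, 0], [-6, -4]].
Characteristic polynomial det(A - λI) = λ^2 + 6λ + 8 = 0.
Eigenvalues λ = -2, -4.
For λ=-2: (A-λI) row 2 is [-6, -2], so an eigenvector is (-1, 3).
For λ=-4: (A-λI) row 1 is [2, 0], so an eigenvector is (0, -1).
General solution: c_1e^(-2t)(-1,3) + c_2e^(-4t)(0,-1).
Applying x(0)=-2, y(0)=2 gives c_1=2, c_2=4.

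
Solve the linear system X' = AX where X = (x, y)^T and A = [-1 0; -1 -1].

Coefficient matrix A = [[-1, 0], [-1, -1]].
Characteristic polynomial det(A - λI) = λ^2 + 2λ + 1 = 0.
Single eigenvalue λ = -1 with algebraic multiplicity 2.
Eigenvector v = (0,1); generalized eigenvector w with (A-λI)w=v is (-1,-1).
General solution: e^(-t)[K_1·v + K_2·(t·v + w)].

x(t) = -K_2e^(-t), y(t) = K_1e^(-t) + K_2te^(-t) - K_2e^(-t)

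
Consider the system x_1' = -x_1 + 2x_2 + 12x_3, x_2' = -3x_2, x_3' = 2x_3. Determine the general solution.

Coefficient matrix A = [[-1, 2, 12], [0, -3, 0], [0, 0, 2]].
det(A - λI) = 0 gives eigenvalues λ = -3, -1, 2.
For λ=-3: eigenvector (-1,1,0).
For λ=-1: eigenvector (1,0,0).
For λ=2: eigenvector (4,0,1).
General solution: K_1e^(-3t)(-1,1,0) + K_2e^(-t)(1,0,0) + K_3e^(2t)(4,0,1).

x_1(t) = -K_1e^(-3t) + K_2e^(-t) + 4K_3e^(2t), x_2(t) = K_1e^(-3t), x_3(t) = K_3e^(2t)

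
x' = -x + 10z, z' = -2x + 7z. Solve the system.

Coefficient matrix A = [[-1, 10], [-2, 7]].
Characteristic polynomial det(A - λI) = λ^2 - 6λ + 13 = 0.
Eigenvalues λ = 3 ± 2i (complex conjugate pair).
For λ=3+2i: an eigenvector is (-1,0) - i(2,1) = (-1 - 2i, 0 - i).
A real fundamental pair from Re and Im of e^((3+2i)t)v: X_1 = e^(3t)(cos(2t)·(-1,0) + sin(2t)·(2,1)), X_2 = e^(3t)(sin(2t)·(-1,0) - cos(2t)·(2,1)).
General solution: C_1X_1 + C_2X_2.

x(t) = 2C_1e^(3t)sin(2t) - C_1e^(3t)cos(2t) - C_2e^(3t)sin(2t) - 2C_2e^(3t)cos(2t), z(t) = C_1e^(3t)sin(2t) - C_2e^(3t)cos(2t)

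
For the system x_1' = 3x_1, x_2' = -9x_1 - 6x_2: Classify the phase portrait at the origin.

saddle

A = [[3,0],[-9,-6]]; det(A-λI) = λ^2 + 3λ - 18.
λ = 3, -6: opposite signs.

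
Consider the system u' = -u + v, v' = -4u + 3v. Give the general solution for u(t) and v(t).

u(t) = -c_1e^(t) - c_2te^(t), v(t) = -2c_1e^(t) - 2c_2te^(t) - c_2e^(t)

Coefficient matrix A = [[-1, 1], [-4, 3]].
Characteristic polynomial det(A - λI) = λ^2 - 2λ + 1 = 0.
Single eigenvalue λ = 1 with algebraic multiplicity 2.
Eigenvector v = (-1,-2); generalized eigenvector w with (A-λI)w=v is (0,-1).
General solution: e^(t)[c_1·v + c_2·(t·v + w)].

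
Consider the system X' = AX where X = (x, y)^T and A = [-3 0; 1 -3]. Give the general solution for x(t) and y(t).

x(t) = -c_2e^(-3t), y(t) = -c_1e^(-3t) - c_2te^(-3t) - 3c_2e^(-3t)

Coefficient matrix A = [[-3, 0], [1, -3]].
Characteristic polynomial det(A - λI) = λ^2 + 6λ + 9 = 0.
Single eigenvalue λ = -3 with algebraic multiplicity 2.
Eigenvector v = (0,-1); generalized eigenvector w with (A-λI)w=v is (-1,-3).
General solution: e^(-3t)[c_1·v + c_2·(t·v + w)].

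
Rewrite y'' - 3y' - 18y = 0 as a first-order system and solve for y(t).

Let x_1 = y, x_2 = y'. Then x_1' = x_2 and x_2' = 18x_1 + 3x_2.
A = [[0,1],[18,3]]; det(A-λI) = λ^2 - 3λ - 18.
Eigenvalues λ = 6, -3 with eigenvectors (1,6), (1,-3).

y(t) = C_1e^(6t) + C_2e^(-3t)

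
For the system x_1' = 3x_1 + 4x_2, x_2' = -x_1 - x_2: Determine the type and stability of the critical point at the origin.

A = [[3,4],[-1,-1]]; det(A-λI) = λ^2 - 2λ + 1.
repeated λ = 1 with a single eigenvector.

unstable improper node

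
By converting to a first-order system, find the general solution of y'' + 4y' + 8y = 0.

Let x_1 = y, x_2 = y'. Then x_1' = x_2 and x_2' = -8x_1 - 4x_2.
A = [[0,1],[-8,-4]]; det(A-λI) = λ^2 + 4λ + 8.
Eigenvalues λ = -2 ± 2i.

y(t) = c_1e^(-2t)cos(2t) + c_2e^(-2t)sin(2t)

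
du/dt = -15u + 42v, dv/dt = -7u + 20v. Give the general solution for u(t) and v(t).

u(t) = 2C_1e^(6t) + 3C_2e^(-t), v(t) = C_1e^(6t) + C_2e^(-t)

Coefficient matrix A = [[-15, 42], [-7, 20]].
Characteristic polynomial det(A - λI) = λ^2 - 5λ - 6 = 0.
Eigenvalues λ = 6, -1.
For λ=6: (A-λI) row 1 is [-21, 42], so an eigenvector is (2, 1).
For λ=-1: (A-λI) row 1 is [-14, 42], so an eigenvector is (3, 1).
General solution: C_1e^(6t)(2,1) + C_2e^(-t)(3,1).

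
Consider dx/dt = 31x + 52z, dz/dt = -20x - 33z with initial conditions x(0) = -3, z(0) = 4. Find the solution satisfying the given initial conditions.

x(t) = 28e^(-t)sin(4t) - 3e^(-t)cos(4t), z(t) = -17e^(-t)sin(4t) + 4e^(-t)cos(4t)

Coefficient matrix A = [[31, 52], [-20, -33]].
Characteristic polynomial det(A - λI) = λ^2 + 2λ + 17 = 0.
Eigenvalues λ = -1 ± 4i (complex conjugate pair).
For λ=-1+4i: an eigenvector is (-3,2) - i(2,-1) = (-3 - 2i, 2 + i).
A real fundamental pair from Re and Im of e^((-1+4i)t)v: X_1 = e^(-t)(cos(4t)·(-3,2) + sin(4t)·(2,-1)), X_2 = e^(-t)(sin(4t)·(-3,2) - cos(4t)·(2,-1)).
General solution: K_1X_1 + K_2X_2.
Applying x(0)=-3, z(0)=4 gives K_1=5, K_2=-6.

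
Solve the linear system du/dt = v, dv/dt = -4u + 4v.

u(t) = -c_1e^(2t) - c_2te^(2t) + c_2e^(2t), v(t) = -2c_1e^(2t) - 2c_2te^(2t) + c_2e^(2t)

Coefficient matrix A = [[0, 1], [-4, 4]].
Characteristic polynomial det(A - λI) = λ^2 - 4λ + 4 = 0.
Single eigenvalue λ = 2 with algebraic multiplicity 2.
Eigenvector v = (-1,-2); generalized eigenvector w with (A-λI)w=v is (1,1).
General solution: e^(2t)[c_1·v + c_2·(t·v + w)].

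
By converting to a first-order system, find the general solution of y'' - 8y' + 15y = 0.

Let x_1 = y, x_2 = y'. Then x_1' = x_2 and x_2' = -15x_1 + 8x_2.
A = [[0,1],[-15,8]]; det(A-λI) = λ^2 - 8λ + 15.
Eigenvalues λ = 5, 3 with eigenvectors (1,5), (1,3).

y(t) = c_1e^(5t) + c_2e^(3t)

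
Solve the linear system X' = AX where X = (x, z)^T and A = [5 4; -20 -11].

Coefficient matrix A = [[5, 4], [-20, -11]].
Characteristic polynomial det(A - λI) = λ^2 + 6λ + 25 = 0.
Eigenvalues λ = -3 ± 4i (complex conjugate pair).
For λ=-3+4i: an eigenvector is (0,1) - i(1,-2) = (0 - i, 1 + 2i).
A real fundamental pair from Re and Im of e^((-3+4i)t)v: X_1 = e^(-3t)(cos(4t)·(0,1) + sin(4t)·(1,-2)), X_2 = e^(-3t)(sin(4t)·(0,1) - cos(4t)·(1,-2)).
General solution: C_1X_1 + C_2X_2.

x(t) = C_1e^(-3t)sin(4t) - C_2e^(-3t)cos(4t), z(t) = -2C_1e^(-3t)sin(4t) + C_1e^(-3t)cos(4t) + C_2e^(-3t)sin(4t) + 2C_2e^(-3t)cos(4t)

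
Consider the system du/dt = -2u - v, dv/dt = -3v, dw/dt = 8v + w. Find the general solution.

u(t) = C_1e^(-2t) + C_3e^(-3t), v(t) = C_3e^(-3t), w(t) = C_2e^(t) - 2C_3e^(-3t)

Coefficient matrix A = [[-2, -1, 0], [0, -3, 0], [0, 8, 1]].
det(A - λI) = 0 gives eigenvalues λ = -2, 1, -3.
For λ=-2: eigenvector (1,0,0).
For λ=1: eigenvector (0,0,1).
For λ=-3: eigenvector (1,1,-2).
General solution: C_1e^(-2t)(1,0,0) + C_2e^(t)(0,0,1) + C_3e^(-3t)(1,1,-2).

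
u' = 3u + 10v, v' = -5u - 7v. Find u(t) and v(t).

u(t) = K_1e^(-2t)sin(5t) + K_1e^(-2t)cos(5t) + K_2e^(-2t)sin(5t) - K_2e^(-2t)cos(5t), v(t) = -K_1e^(-2t)sin(5t) + K_2e^(-2t)cos(5t)

Coefficient matrix A = [[3, 10], [-5, -7]].
Characteristic polynomial det(A - λI) = λ^2 + 4λ + 29 = 0.
Eigenvalues λ = -2 ± 5i (complex conjugate pair).
For λ=-2+5i: an eigenvector is (1,0) - i(1,-1) = (1 - i, 0 + i).
A real fundamental pair from Re and Im of e^((-2+5i)t)v: X_1 = e^(-2t)(cos(5t)·(1,0) + sin(5t)·(1,-1)), X_2 = e^(-2t)(sin(5t)·(1,0) - cos(5t)·(1,-1)).
General solution: K_1X_1 + K_2X_2.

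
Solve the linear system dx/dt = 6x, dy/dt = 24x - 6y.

x(t) = c_2e^(6t), y(t) = c_1e^(-6t) + 2c_2e^(6t)

Coefficient matrix A = [[6, 0], [24, -6]].
Characteristic polynomial det(A - λI) = λ^2 - 36 = 0.
Eigenvalues λ = -6, 6.
For λ=-6: (A-λI) row 1 is [12, 0], so an eigenvector is (0, 1).
For λ=6: (A-λI) row 2 is [24, -12], so an eigenvector is (1, 2).
General solution: c_1e^(-6t)(0,1) + c_2e^(6t)(1,2).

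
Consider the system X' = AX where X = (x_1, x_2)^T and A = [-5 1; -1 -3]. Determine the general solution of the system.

Coefficient matrix A = [[-5, 1], [-1, -3]].
Characteristic polynomial det(A - λI) = λ^2 + 8λ + 16 = 0.
Single eigenvalue λ = -4 with algebraic multiplicity 2.
Eigenvector v = (1,1); generalized eigenvector w with (A-λI)w=v is (-3,-2).
General solution: e^(-4t)[C_1·v + C_2·(t·v + w)].

x_1(t) = C_1e^(-4t) + C_2te^(-4t) - 3C_2e^(-4t), x_2(t) = C_1e^(-4t) + C_2te^(-4t) - 2C_2e^(-4t)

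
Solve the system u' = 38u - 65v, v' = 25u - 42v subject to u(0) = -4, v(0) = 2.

u(t) = -58e^(-2t)sin(5t) - 4e^(-2t)cos(5t), v(t) = -36e^(-2t)sin(5t) + 2e^(-2t)cos(5t)

Coefficient matrix A = [[38, -65], [25, -42]].
Characteristic polynomial det(A - λI) = λ^2 + 4λ + 29 = 0.
Eigenvalues λ = -2 ± 5i (complex conjugate pair).
For λ=-2+5i: an eigenvector is (-3,-2) - i(2,1) = (-3 - 2i, -2 - i).
A real fundamental pair from Re and Im of e^((-2+5i)t)v: X_1 = e^(-2t)(cos(5t)·(-3,-2) + sin(5t)·(2,1)), X_2 = e^(-2t)(sin(5t)·(-3,-2) - cos(5t)·(2,1)).
General solution: C_1X_1 + C_2X_2.
Applying u(0)=-4, v(0)=2 gives C_1=-8, C_2=14.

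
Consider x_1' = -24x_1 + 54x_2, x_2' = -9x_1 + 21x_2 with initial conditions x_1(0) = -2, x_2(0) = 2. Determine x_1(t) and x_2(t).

x_1(t) = 16e^(3t) - 18e^(-6t), x_2(t) = 8e^(3t) - 6e^(-6t)

Coefficient matrix A = [[-24, 54], [-9, 21]].
Characteristic polynomial det(A - λI) = λ^2 + 3λ - 18 = 0.
Eigenvalues λ = -6, 3.
For λ=-6: (A-λI) row 1 is [-18, 54], so an eigenvector is (-3, -1).
For λ=3: (A-λI) row 1 is [-27, 54], so an eigenvector is (-2, -1).
General solution: c_1e^(-6t)(-3,-1) + c_2e^(3t)(-2,-1).
Applying x_1(0)=-2, x_2(0)=2 gives c_1=6, c_2=-8.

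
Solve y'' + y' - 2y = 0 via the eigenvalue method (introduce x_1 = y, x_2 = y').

Let x_1 = y, x_2 = y'. Then x_1' = x_2 and x_2' = 2x_1 - x_2.
A = [[0,1],[2,-1]]; det(A-λI) = λ^2 + λ - 2.
Eigenvalues λ = 1, -2 with eigenvectors (1,1), (1,-2).

y(t) = K_1e^(t) + K_2e^(-2t)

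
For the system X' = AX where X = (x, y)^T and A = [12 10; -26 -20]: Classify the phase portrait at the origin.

stable spiral

A = [[12,10],[-26,-20]]; det(A-λI) = λ^2 + 8λ + 20.
λ = -4 ± 2i: negative real part.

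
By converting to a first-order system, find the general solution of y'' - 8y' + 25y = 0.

y(t) = K_1e^(4t)cos(3t) + K_2e^(4t)sin(3t)

Let x_1 = y, x_2 = y'. Then x_1' = x_2 and x_2' = -25x_1 + 8x_2.
A = [[0,1],[-25,8]]; det(A-λI) = λ^2 - 8λ + 25.
Eigenvalues λ = 4 ± 3i.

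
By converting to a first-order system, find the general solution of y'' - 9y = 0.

Let x_1 = y, x_2 = y'. Then x_1' = x_2 and x_2' = 9x_1.
A = [[0,1],[9,0]]; det(A-λI) = λ^2 - 9.
Eigenvalues λ = -3, 3 with eigenvectors (1,-3), (1,3).

y(t) = C_1e^(-3t) + C_2e^(3t)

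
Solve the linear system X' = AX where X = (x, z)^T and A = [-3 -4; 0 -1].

x(t) = -C_1e^(-3t) + 2C_2e^(-t), z(t) = -C_2e^(-t)

Coefficient matrix A = [[-3, -4], [0, -1]].
Characteristic polynomial det(A - λI) = λ^2 + 4λ + 3 = 0.
Eigenvalues λ = -3, -1.
For λ=-3: (A-λI) row 1 is [0, -4], so an eigenvector is (-1, 0).
For λ=-1: (A-λI) row 1 is [-2, -4], so an eigenvector is (2, -1).
General solution: C_1e^(-3t)(-1,0) + C_2e^(-t)(2,-1).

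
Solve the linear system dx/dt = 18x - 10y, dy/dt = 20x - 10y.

Coefficient matrix A = [[18, -10], [20, -10]].
Characteristic polynomial det(A - λI) = λ^2 - 8λ + 20 = 0.
Eigenvalues λ = 4 ± 2i (complex conjugate pair).
For λ=4+2i: an eigenvector is (2,3) - i(-1,-1) = (2 + i, 3 + i).
A real fundamental pair from Re and Im of e^((4+2i)t)v: X_1 = e^(4t)(cos(2t)·(2,3) + sin(2t)·(-1,-1)), X_2 = e^(4t)(sin(2t)·(2,3) - cos(2t)·(-1,-1)).
General solution: K_1X_1 + K_2X_2.

x(t) = -K_1e^(4t)sin(2t) + 2K_1e^(4t)cos(2t) + 2K_2e^(4t)sin(2t) + K_2e^(4t)cos(2t), y(t) = -K_1e^(4t)sin(2t) + 3K_1e^(4t)cos(2t) + 3K_2e^(4t)sin(2t) + K_2e^(4t)cos(2t)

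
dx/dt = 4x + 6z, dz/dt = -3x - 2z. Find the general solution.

Coefficient matrix A = [[4, 6], [-3, -2]].
Characteristic polynomial det(A - λI) = λ^2 - 2λ + 10 = 0.
Eigenvalues λ = 1 ± 3i (complex conjugate pair).
For λ=1+3i: an eigenvector is (1,0) - i(1,-1) = (1 - i, 0 + i).
A real fundamental pair from Re and Im of e^((1+3i)t)v: X_1 = e^(t)(cos(3t)·(1,0) + sin(3t)·(1,-1)), X_2 = e^(t)(sin(3t)·(1,0) - cos(3t)·(1,-1)).
General solution: c_1X_1 + c_2X_2.

x(t) = c_1e^(t)sin(3t) + c_1e^(t)cos(3t) + c_2e^(t)sin(3t) - c_2e^(t)cos(3t), z(t) = -c_1e^(t)sin(3t) + c_2e^(t)cos(3t)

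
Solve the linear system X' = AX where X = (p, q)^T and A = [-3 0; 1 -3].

Coefficient matrix A = [[-3, 0], [1, -3]].
Characteristic polynomial det(A - λI) = λ^2 + 6λ + 9 = 0.
Single eigenvalue λ = -3 with algebraic multiplicity 2.
Eigenvector v = (0,1); generalized eigenvector w with (A-λI)w=v is (1,-1).
General solution: e^(-3t)[K_1·v + K_2·(t·v + w)].

p(t) = K_2e^(-3t), q(t) = K_1e^(-3t) + K_2te^(-3t) - K_2e^(-3t)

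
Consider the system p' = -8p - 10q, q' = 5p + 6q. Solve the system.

p(t) = 3C_1e^(-t)sin(t) + C_1e^(-t)cos(t) + C_2e^(-t)sin(t) - 3C_2e^(-t)cos(t), q(t) = -2C_1e^(-t)sin(t) - C_1e^(-t)cos(t) - C_2e^(-t)sin(t) + 2C_2e^(-t)cos(t)

Coefficient matrix A = [[-8, -10], [5, 6]].
Characteristic polynomial det(A - λI) = λ^2 + 2λ + 2 = 0.
Eigenvalues λ = -1 ± i (complex conjugate pair).
For λ=-1+i: an eigenvector is (1,-1) - i(3,-2) = (1 - 3i, -1 + 2i).
A real fundamental pair from Re and Im of e^((-1+i)t)v: X_1 = e^(-t)(cos(t)·(1,-1) + sin(t)·(3,-2)), X_2 = e^(-t)(sin(t)·(1,-1) - cos(t)·(3,-2)).
General solution: C_1X_1 + C_2X_2.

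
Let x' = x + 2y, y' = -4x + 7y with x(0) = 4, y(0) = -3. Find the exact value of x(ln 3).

A = [[1,2],[-4,7]]; eigenvalues λ = 3, 5.
Eigenvectors: (1,1) for λ=3, (-1,-2) for λ=5.
From the initial condition, c_1 = 11, c_2 = 7.
x(ln 3) = (11)(3^3)(1) + (7)(3^5)(-1) = -1404.

-1404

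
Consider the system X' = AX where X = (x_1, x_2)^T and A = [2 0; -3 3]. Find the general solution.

x_1(t) = K_2e^(2t), x_2(t) = K_1e^(3t) + 3K_2e^(2t)

Coefficient matrix A = [[2, 0], [-3, 3]].
Characteristic polynomial det(A - λI) = λ^2 - 5λ + 6 = 0.
Eigenvalues λ = 3, 2.
For λ=3: (A-λI) row 1 is [-1, 0], so an eigenvector is (0, 1).
For λ=2: (A-λI) row 2 is [-3, 1], so an eigenvector is (1, 3).
General solution: K_1e^(3t)(0,1) + K_2e^(2t)(1,3).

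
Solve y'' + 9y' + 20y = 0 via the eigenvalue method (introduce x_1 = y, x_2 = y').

Let x_1 = y, x_2 = y'. Then x_1' = x_2 and x_2' = -20x_1 - 9x_2.
A = [[0,1],[-20,-9]]; det(A-λI) = λ^2 + 9λ + 20.
Eigenvalues λ = -4, -5 with eigenvectors (1,-4), (1,-5).

y(t) = C_1e^(-4t) + C_2e^(-5t)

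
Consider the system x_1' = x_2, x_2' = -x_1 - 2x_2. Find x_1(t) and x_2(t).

Coefficient matrix A = [[0, 1], [-1, -2]].
Characteristic polynomial det(A - λI) = λ^2 + 2λ + 1 = 0.
Single eigenvalue λ = -1 with algebraic multiplicity 2.
Eigenvector v = (1,-1); generalized eigenvector w with (A-λI)w=v is (1,0).
General solution: e^(-t)[K_1·v + K_2·(t·v + w)].

x_1(t) = K_1e^(-t) + K_2te^(-t) + K_2e^(-t), x_2(t) = -K_1e^(-t) - K_2te^(-t)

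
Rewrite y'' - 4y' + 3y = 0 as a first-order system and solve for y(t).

y(t) = C_1e^(3t) + C_2e^(t)

Let x_1 = y, x_2 = y'. Then x_1' = x_2 and x_2' = -3x_1 + 4x_2.
A = [[0,1],[-3,4]]; det(A-λI) = λ^2 - 4λ + 3.
Eigenvalues λ = 3, 1 with eigenvectors (1,3), (1,1).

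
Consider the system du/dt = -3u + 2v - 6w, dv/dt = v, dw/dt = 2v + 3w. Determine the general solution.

u(t) = -c_1e^(3t) + c_2e^(-3t) - 2c_3e^(t), v(t) = -c_3e^(t), w(t) = c_1e^(3t) + c_3e^(t)

Coefficient matrix A = [[-3, 2, -6], [0, 1, 0], [0, 2, 3]].
det(A - λI) = 0 gives eigenvalues λ = 3, -3, 1.
For λ=3: eigenvector (-1,0,1).
For λ=-3: eigenvector (1,0,0).
For λ=1: eigenvector (-2,-1,1).
General solution: c_1e^(3t)(-1,0,1) + c_2e^(-3t)(1,0,0) + c_3e^(t)(-2,-1,1).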